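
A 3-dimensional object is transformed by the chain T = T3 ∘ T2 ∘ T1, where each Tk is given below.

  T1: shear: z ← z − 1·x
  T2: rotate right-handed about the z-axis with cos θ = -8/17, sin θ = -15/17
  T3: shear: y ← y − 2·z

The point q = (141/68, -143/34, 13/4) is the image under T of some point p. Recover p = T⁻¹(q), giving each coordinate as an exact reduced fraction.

p = (-3, 3/4, 1/4)

T1 = [1 0 0 0; 0 1 0 0; -1 0 1 0; 0 0 0 1]
T2·T1 = [-8/17 15/17 0 0; -15/17 -8/17 0 0; -1 0 1 0; 0 0 0 1]
T3·…·T1 = [-8/17 15/17 0 0; 19/17 -8/17 -2 0; -1 0 1 0; 0 0 0 1]
det M = 1; M⁻¹ = [-8/17 -15/17 -30/17 0; 15/17 -8/17 -16/17 0; -8/17 -15/17 -13/17 0; 0 0 0 1]
M⁻¹ · (141/68, -143/34, 13/4)ᵀ = (-3, 3/4, 1/4)ᵀ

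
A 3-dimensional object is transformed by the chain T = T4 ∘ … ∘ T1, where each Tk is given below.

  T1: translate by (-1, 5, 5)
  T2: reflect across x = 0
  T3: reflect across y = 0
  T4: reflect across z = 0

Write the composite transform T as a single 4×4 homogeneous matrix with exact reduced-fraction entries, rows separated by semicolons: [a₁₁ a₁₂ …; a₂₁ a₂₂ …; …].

T1 = [1 0 0 -1; 0 1 0 5; 0 0 1 5; 0 0 0 1]
T2·T1 = [-1 0 0 1; 0 1 0 5; 0 0 1 5; 0 0 0 1]
T3·…·T1 = [-1 0 0 1; 0 -1 0 -5; 0 0 1 5; 0 0 0 1]
T4·…·T1 = [-1 0 0 1; 0 -1 0 -5; 0 0 -1 -5; 0 0 0 1]

T = [-1 0 0 1; 0 -1 0 -5; 0 0 -1 -5; 0 0 0 1]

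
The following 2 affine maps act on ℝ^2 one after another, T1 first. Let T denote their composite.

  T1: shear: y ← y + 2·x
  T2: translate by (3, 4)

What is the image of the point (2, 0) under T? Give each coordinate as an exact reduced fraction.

T1 shear: y ← y + 2·x: (2, 0) → (2, 4)
T2 translate by (3, 4): (2, 4) → (5, 8)

T(p) = (5, 8)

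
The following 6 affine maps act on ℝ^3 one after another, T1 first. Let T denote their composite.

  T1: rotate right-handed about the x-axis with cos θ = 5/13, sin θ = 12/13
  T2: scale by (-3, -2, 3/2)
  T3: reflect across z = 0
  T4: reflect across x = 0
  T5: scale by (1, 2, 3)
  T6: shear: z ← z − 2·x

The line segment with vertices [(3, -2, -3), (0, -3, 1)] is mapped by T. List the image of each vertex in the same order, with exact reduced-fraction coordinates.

image vertices: (9, -8, -9/2), (0, 108/13, 279/26)

T1 rotate right-handed about the x-axis with cos θ = 5/13, sin θ = 12/13: (3, -2, -3) → (3, 2, -3); (0, -3, 1) → (0, -27/13, -31/13)
T2 scale by (-3, -2, 3/2): (3, 2, -3) → (-9, -4, -9/2); (0, -27/13, -31/13) → (0, 54/13, -93/26)
T3 reflect across z = 0: (-9, -4, -9/2) → (-9, -4, 9/2); (0, 54/13, -93/26) → (0, 54/13, 93/26)
T4 reflect across x = 0: (-9, -4, 9/2) → (9, -4, 9/2); (0, 54/13, 93/26) → (0, 54/13, 93/26)
T5 scale by (1, 2, 3): (9, -4, 9/2) → (9, -8, 27/2); (0, 54/13, 93/26) → (0, 108/13, 279/26)
T6 shear: z ← z − 2·x: (9, -8, 27/2) → (9, -8, -9/2); (0, 108/13, 279/26) → (0, 108/13, 279/26)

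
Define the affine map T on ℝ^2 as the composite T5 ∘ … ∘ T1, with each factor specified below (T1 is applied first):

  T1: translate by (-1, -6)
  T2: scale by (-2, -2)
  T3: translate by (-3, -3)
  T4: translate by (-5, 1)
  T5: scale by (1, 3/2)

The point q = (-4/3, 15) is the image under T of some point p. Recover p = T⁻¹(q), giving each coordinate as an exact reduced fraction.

p = (-7/3, 0)

T1 = [1 0 -1; 0 1 -6; 0 0 1]
T2·T1 = [-2 0 2; 0 -2 12; 0 0 1]
T3·…·T1 = [-2 0 -1; 0 -2 9; 0 0 1]
T4·…·T1 = [-2 0 -6; 0 -2 10; 0 0 1]
T5·…·T1 = [-2 0 -6; 0 -3 15; 0 0 1]
det M = 6; M⁻¹ = [-1/2 0 -3; 0 -1/3 5; 0 0 1]
M⁻¹ · (-4/3, 15)ᵀ = (-7/3, 0)ᵀ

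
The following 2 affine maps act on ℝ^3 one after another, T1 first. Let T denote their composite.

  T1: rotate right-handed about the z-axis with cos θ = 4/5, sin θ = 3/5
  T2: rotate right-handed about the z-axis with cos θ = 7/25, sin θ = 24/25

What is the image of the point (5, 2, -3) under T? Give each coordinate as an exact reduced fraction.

T(p) = (-454/125, 497/125, -3)

T1 rotate right-handed about the z-axis with cos θ = 4/5, sin θ = 3/5: (5, 2, -3) → (14/5, 23/5, -3)
T2 rotate right-handed about the z-axis with cos θ = 7/25, sin θ = 24/25: (14/5, 23/5, -3) → (-454/125, 497/125, -3)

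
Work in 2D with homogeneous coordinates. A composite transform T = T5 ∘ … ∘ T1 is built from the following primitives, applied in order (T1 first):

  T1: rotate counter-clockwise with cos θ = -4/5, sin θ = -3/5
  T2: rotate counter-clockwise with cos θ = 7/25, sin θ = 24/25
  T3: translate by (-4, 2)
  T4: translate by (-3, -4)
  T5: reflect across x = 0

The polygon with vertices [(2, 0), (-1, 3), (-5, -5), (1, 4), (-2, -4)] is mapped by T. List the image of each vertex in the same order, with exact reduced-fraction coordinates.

T1 rotate counter-clockwise with cos θ = -4/5, sin θ = -3/5: (2, 0) → (-8/5, -6/5); (-1, 3) → (13/5, -9/5); (-5, -5) → (1, 7); (1, 4) → (8/5, -19/5); (-2, -4) → (-4/5, 22/5)
T2 rotate counter-clockwise with cos θ = 7/25, sin θ = 24/25: (-8/5, -6/5) → (88/125, -234/125); (13/5, -9/5) → (307/125, 249/125); (1, 7) → (-161/25, 73/25); (8/5, -19/5) → (512/125, 59/125); (-4/5, 22/5) → (-556/125, 58/125)
T3 translate by (-4, 2): (88/125, -234/125) → (-412/125, 16/125); (307/125, 249/125) → (-193/125, 499/125); (-161/25, 73/25) → (-261/25, 123/25); (512/125, 59/125) → (12/125, 309/125); (-556/125, 58/125) → (-1056/125, 308/125)
T4 translate by (-3, -4): (-412/125, 16/125) → (-787/125, -484/125); (-193/125, 499/125) → (-568/125, -1/125); (-261/25, 123/25) → (-336/25, 23/25); (12/125, 309/125) → (-363/125, -191/125); (-1056/125, 308/125) → (-1431/125, -192/125)
T5 reflect across x = 0: (-787/125, -484/125) → (787/125, -484/125); (-568/125, -1/125) → (568/125, -1/125); (-336/25, 23/25) → (336/25, 23/25); (-363/125, -191/125) → (363/125, -191/125); (-1431/125, -192/125) → (1431/125, -192/125)

image vertices: (787/125, -484/125), (568/125, -1/125), (336/25, 23/25), (363/125, -191/125), (1431/125, -192/125)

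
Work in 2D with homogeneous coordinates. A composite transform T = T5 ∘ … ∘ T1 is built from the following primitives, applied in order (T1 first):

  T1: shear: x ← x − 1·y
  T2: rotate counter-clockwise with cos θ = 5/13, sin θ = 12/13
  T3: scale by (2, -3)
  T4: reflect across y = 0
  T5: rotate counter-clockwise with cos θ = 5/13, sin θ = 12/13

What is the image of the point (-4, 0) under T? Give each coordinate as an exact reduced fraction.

T(p) = (1528/169, -1200/169)

T1 shear: x ← x − 1·y: (-4, 0) → (-4, 0)
T2 rotate counter-clockwise with cos θ = 5/13, sin θ = 12/13: (-4, 0) → (-20/13, -48/13)
T3 scale by (2, -3): (-20/13, -48/13) → (-40/13, 144/13)
T4 reflect across y = 0: (-40/13, 144/13) → (-40/13, -144/13)
T5 rotate counter-clockwise with cos θ = 5/13, sin θ = 12/13: (-40/13, -144/13) → (1528/169, -1200/169)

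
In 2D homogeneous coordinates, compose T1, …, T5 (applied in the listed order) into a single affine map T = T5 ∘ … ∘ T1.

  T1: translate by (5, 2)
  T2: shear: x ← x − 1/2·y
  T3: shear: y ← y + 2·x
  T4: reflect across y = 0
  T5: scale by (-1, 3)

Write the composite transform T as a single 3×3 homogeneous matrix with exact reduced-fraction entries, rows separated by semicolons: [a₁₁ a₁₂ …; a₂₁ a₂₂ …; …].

T = [-1 1/2 -4; -6 0 -30; 0 0 1]

T1 = [1 0 5; 0 1 2; 0 0 1]
T2·T1 = [1 -1/2 4; 0 1 2; 0 0 1]
T3·…·T1 = [1 -1/2 4; 2 0 10; 0 0 1]
T4·…·T1 = [1 -1/2 4; -2 0 -10; 0 0 1]
T5·…·T1 = [-1 1/2 -4; -6 0 -30; 0 0 1]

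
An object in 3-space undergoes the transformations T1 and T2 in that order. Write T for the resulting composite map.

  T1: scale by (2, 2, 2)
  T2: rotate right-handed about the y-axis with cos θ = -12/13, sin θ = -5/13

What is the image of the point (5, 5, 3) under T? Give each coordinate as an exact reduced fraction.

T1 scale by (2, 2, 2): (5, 5, 3) → (10, 10, 6)
T2 rotate right-handed about the y-axis with cos θ = -12/13, sin θ = -5/13: (10, 10, 6) → (-150/13, 10, -22/13)

T(p) = (-150/13, 10, -22/13)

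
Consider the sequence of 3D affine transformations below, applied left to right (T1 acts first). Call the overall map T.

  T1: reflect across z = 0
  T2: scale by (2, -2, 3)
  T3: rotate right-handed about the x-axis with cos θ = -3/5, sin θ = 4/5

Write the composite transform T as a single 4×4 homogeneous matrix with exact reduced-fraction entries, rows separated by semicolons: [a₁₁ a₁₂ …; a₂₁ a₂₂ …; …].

T1 = [1 0 0 0; 0 1 0 0; 0 0 -1 0; 0 0 0 1]
T2·T1 = [2 0 0 0; 0 -2 0 0; 0 0 -3 0; 0 0 0 1]
T3·…·T1 = [2 0 0 0; 0 6/5 12/5 0; 0 -8/5 9/5 0; 0 0 0 1]

T = [2 0 0 0; 0 6/5 12/5 0; 0 -8/5 9/5 0; 0 0 0 1]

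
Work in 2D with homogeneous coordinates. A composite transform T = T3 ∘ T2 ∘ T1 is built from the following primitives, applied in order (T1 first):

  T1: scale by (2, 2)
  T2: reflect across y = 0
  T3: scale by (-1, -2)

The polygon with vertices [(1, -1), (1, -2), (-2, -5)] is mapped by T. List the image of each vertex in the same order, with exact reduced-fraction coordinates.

T1 scale by (2, 2): (1, -1) → (2, -2); (1, -2) → (2, -4); (-2, -5) → (-4, -10)
T2 reflect across y = 0: (2, -2) → (2, 2); (2, -4) → (2, 4); (-4, -10) → (-4, 10)
T3 scale by (-1, -2): (2, 2) → (-2, -4); (2, 4) → (-2, -8); (-4, 10) → (4, -20)

image vertices: (-2, -4), (-2, -8), (4, -20)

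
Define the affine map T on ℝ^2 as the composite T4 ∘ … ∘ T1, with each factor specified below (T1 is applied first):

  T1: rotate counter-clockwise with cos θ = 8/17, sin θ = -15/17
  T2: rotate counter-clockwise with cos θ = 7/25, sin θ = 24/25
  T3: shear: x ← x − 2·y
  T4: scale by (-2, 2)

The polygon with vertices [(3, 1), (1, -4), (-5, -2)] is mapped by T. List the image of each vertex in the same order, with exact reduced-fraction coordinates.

T1 rotate counter-clockwise with cos θ = 8/17, sin θ = -15/17: (3, 1) → (39/17, -37/17); (1, -4) → (-52/17, -47/17); (-5, -2) → (-70/17, 59/17)
T2 rotate counter-clockwise with cos θ = 7/25, sin θ = 24/25: (39/17, -37/17) → (1161/425, 677/425); (-52/17, -47/17) → (764/425, -1577/425); (-70/17, 59/17) → (-1906/425, -1267/425)
T3 shear: x ← x − 2·y: (1161/425, 677/425) → (-193/425, 677/425); (764/425, -1577/425) → (3918/425, -1577/425); (-1906/425, -1267/425) → (628/425, -1267/425)
T4 scale by (-2, 2): (-193/425, 677/425) → (386/425, 1354/425); (3918/425, -1577/425) → (-7836/425, -3154/425); (628/425, -1267/425) → (-1256/425, -2534/425)

image vertices: (386/425, 1354/425), (-7836/425, -3154/425), (-1256/425, -2534/425)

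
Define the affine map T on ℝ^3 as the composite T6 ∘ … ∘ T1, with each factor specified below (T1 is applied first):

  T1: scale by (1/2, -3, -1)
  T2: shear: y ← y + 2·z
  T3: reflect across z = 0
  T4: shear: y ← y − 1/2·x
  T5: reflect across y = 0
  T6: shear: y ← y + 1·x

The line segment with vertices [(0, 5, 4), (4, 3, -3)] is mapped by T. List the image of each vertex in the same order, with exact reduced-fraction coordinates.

image vertices: (0, 23, 4), (2, 6, -3)

T1 scale by (1/2, -3, -1): (0, 5, 4) → (0, -15, -4); (4, 3, -3) → (2, -9, 3)
T2 shear: y ← y + 2·z: (0, -15, -4) → (0, -23, -4); (2, -9, 3) → (2, -3, 3)
T3 reflect across z = 0: (0, -23, -4) → (0, -23, 4); (2, -3, 3) → (2, -3, -3)
T4 shear: y ← y − 1/2·x: (0, -23, 4) → (0, -23, 4); (2, -3, -3) → (2, -4, -3)
T5 reflect across y = 0: (0, -23, 4) → (0, 23, 4); (2, -4, -3) → (2, 4, -3)
T6 shear: y ← y + 1·x: (0, 23, 4) → (0, 23, 4); (2, 4, -3) → (2, 6, -3)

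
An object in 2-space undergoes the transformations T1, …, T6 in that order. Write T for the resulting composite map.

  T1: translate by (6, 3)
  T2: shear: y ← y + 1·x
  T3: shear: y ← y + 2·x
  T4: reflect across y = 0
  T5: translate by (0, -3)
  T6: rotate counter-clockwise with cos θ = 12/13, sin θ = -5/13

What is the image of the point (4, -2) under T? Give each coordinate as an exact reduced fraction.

T1 translate by (6, 3): (4, -2) → (10, 1)
T2 shear: y ← y + 1·x: (10, 1) → (10, 11)
T3 shear: y ← y + 2·x: (10, 11) → (10, 31)
T4 reflect across y = 0: (10, 31) → (10, -31)
T5 translate by (0, -3): (10, -31) → (10, -34)
T6 rotate counter-clockwise with cos θ = 12/13, sin θ = -5/13: (10, -34) → (-50/13, -458/13)

T(p) = (-50/13, -458/13)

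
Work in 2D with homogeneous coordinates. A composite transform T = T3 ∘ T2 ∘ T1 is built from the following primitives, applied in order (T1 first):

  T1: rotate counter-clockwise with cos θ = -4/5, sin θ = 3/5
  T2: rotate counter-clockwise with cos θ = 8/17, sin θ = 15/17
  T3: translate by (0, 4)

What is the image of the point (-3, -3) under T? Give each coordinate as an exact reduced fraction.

T1 rotate counter-clockwise with cos θ = -4/5, sin θ = 3/5: (-3, -3) → (21/5, 3/5)
T2 rotate counter-clockwise with cos θ = 8/17, sin θ = 15/17: (21/5, 3/5) → (123/85, 339/85)
T3 translate by (0, 4): (123/85, 339/85) → (123/85, 679/85)

T(p) = (123/85, 679/85)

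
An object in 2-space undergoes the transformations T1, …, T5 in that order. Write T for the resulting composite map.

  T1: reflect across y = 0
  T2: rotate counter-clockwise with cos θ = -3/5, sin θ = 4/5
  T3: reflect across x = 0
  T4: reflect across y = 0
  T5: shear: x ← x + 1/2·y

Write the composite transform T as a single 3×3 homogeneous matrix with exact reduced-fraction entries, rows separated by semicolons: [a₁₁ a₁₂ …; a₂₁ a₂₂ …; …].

T = [1/5 -11/10 0; -4/5 -3/5 0; 0 0 1]

T1 = [1 0 0; 0 -1 0; 0 0 1]
T2·T1 = [-3/5 4/5 0; 4/5 3/5 0; 0 0 1]
T3·…·T1 = [3/5 -4/5 0; 4/5 3/5 0; 0 0 1]
T4·…·T1 = [3/5 -4/5 0; -4/5 -3/5 0; 0 0 1]
T5·…·T1 = [1/5 -11/10 0; -4/5 -3/5 0; 0 0 1]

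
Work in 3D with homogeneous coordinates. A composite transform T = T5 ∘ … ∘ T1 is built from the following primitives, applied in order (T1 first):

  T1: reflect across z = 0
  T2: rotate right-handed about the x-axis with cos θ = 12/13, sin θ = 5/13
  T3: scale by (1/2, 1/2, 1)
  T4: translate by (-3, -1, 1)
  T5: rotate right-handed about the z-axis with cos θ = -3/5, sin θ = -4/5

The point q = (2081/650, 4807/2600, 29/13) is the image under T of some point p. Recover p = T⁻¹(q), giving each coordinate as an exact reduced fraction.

p = (-4/5, 5, 3/4)

T1 = [1 0 0 0; 0 1 0 0; 0 0 -1 0; 0 0 0 1]
T2·T1 = [1 0 0 0; 0 12/13 5/13 0; 0 5/13 -12/13 0; 0 0 0 1]
T3·…·T1 = [1/2 0 0 0; 0 6/13 5/26 0; 0 5/13 -12/13 0; 0 0 0 1]
T4·…·T1 = [1/2 0 0 -3; 0 6/13 5/26 -1; 0 5/13 -12/13 1; 0 0 0 1]
T5·…·T1 = [-3/10 24/65 2/13 1; -2/5 -18/65 -3/26 3; 0 5/13 -12/13 1; 0 0 0 1]
det M = -1/4; M⁻¹ = [-6/5 -8/5 0 6; 96/65 -72/65 5/13 19/13; 8/13 -6/13 -12/13 22/13; 0 0 0 1]
M⁻¹ · (2081/650, 4807/2600, 29/13)ᵀ = (-4/5, 5, 3/4)ᵀ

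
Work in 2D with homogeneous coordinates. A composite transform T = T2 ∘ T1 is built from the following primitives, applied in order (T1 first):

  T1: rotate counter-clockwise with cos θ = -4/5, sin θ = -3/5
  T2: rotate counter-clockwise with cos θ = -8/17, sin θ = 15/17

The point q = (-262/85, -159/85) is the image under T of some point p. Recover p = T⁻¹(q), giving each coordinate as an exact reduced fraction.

T1 = [-4/5 3/5 0; -3/5 -4/5 0; 0 0 1]
T2·T1 = [77/85 36/85 0; -36/85 77/85 0; 0 0 1]
det M = 1; M⁻¹ = [77/85 -36/85 0; 36/85 77/85 0; 0 0 1]
M⁻¹ · (-262/85, -159/85)ᵀ = (-2, -3)ᵀ

p = (-2, -3)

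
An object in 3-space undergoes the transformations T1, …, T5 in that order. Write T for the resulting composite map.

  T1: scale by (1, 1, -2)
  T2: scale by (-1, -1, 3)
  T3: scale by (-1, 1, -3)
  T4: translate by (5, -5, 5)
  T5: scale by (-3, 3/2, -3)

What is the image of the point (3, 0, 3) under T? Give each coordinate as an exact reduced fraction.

T1 scale by (1, 1, -2): (3, 0, 3) → (3, 0, -6)
T2 scale by (-1, -1, 3): (3, 0, -6) → (-3, 0, -18)
T3 scale by (-1, 1, -3): (-3, 0, -18) → (3, 0, 54)
T4 translate by (5, -5, 5): (3, 0, 54) → (8, -5, 59)
T5 scale by (-3, 3/2, -3): (8, -5, 59) → (-24, -15/2, -177)

T(p) = (-24, -15/2, -177)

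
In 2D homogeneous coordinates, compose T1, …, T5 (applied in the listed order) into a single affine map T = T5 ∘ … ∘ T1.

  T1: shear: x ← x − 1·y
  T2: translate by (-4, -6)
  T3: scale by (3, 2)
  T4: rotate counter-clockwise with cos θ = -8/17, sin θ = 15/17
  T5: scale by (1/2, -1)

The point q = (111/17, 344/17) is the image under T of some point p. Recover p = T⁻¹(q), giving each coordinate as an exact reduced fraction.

T1 = [1 -1 0; 0 1 0; 0 0 1]
T2·T1 = [1 -1 -4; 0 1 -6; 0 0 1]
T3·…·T1 = [3 -3 -12; 0 2 -12; 0 0 1]
T4·…·T1 = [-24/17 -6/17 276/17; 45/17 -61/17 -84/17; 0 0 1]
T5·…·T1 = [-12/17 -3/17 138/17; -45/17 61/17 84/17; 0 0 1]
det M = -3; M⁻¹ = [-61/51 -1/17 10; -15/17 4/17 6; 0 0 1]
M⁻¹ · (111/17, 344/17)ᵀ = (1, 5)ᵀ

p = (1, 5)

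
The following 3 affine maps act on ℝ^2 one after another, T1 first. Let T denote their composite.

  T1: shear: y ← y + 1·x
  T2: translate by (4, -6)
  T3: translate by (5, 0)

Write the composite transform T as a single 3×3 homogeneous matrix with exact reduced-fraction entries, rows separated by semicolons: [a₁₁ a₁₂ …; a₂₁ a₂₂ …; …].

T = [1 0 9; 1 1 -6; 0 0 1]

T1 = [1 0 0; 1 1 0; 0 0 1]
T2·T1 = [1 0 4; 1 1 -6; 0 0 1]
T3·…·T1 = [1 0 9; 1 1 -6; 0 0 1]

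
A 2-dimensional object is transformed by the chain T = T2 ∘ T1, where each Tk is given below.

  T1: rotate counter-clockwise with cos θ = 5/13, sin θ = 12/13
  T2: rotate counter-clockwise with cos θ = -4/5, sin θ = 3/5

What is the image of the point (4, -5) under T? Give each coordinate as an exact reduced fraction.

T1 rotate counter-clockwise with cos θ = 5/13, sin θ = 12/13: (4, -5) → (80/13, 23/13)
T2 rotate counter-clockwise with cos θ = -4/5, sin θ = 3/5: (80/13, 23/13) → (-389/65, 148/65)

T(p) = (-389/65, 148/65)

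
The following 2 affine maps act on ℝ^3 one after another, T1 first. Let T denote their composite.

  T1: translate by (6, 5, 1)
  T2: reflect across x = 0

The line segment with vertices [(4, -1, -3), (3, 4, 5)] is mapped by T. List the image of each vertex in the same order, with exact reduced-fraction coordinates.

image vertices: (-10, 4, -2), (-9, 9, 6)

T1 translate by (6, 5, 1): (4, -1, -3) → (10, 4, -2); (3, 4, 5) → (9, 9, 6)
T2 reflect across x = 0: (10, 4, -2) → (-10, 4, -2); (9, 9, 6) → (-9, 9, 6)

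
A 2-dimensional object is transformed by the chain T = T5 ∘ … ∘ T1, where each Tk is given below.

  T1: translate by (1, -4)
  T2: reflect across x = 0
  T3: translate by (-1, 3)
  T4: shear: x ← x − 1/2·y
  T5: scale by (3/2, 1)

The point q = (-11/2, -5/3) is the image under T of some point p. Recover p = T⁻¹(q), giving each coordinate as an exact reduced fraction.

T1 = [1 0 1; 0 1 -4; 0 0 1]
T2·T1 = [-1 0 -1; 0 1 -4; 0 0 1]
T3·…·T1 = [-1 0 -2; 0 1 -1; 0 0 1]
T4·…·T1 = [-1 -1/2 -3/2; 0 1 -1; 0 0 1]
T5·…·T1 = [-3/2 -3/4 -9/4; 0 1 -1; 0 0 1]
det M = -3/2; M⁻¹ = [-2/3 -1/2 -2; 0 1 1; 0 0 1]
M⁻¹ · (-11/2, -5/3)ᵀ = (5/2, -2/3)ᵀ

p = (5/2, -2/3)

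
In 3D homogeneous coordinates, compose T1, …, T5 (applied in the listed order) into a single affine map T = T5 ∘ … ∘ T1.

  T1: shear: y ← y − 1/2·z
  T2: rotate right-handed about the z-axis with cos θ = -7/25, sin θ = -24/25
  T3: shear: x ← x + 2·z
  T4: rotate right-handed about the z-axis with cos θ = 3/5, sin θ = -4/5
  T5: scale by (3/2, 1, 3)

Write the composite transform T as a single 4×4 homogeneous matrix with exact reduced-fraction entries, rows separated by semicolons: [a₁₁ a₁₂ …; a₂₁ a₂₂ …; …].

T = [-351/250 66/125 192/125 0; -44/125 -117/125 -283/250 0; 0 0 3 0; 0 0 0 1]

T1 = [1 0 0 0; 0 1 -1/2 0; 0 0 1 0; 0 0 0 1]
T2·T1 = [-7/25 24/25 -12/25 0; -24/25 -7/25 7/50 0; 0 0 1 0; 0 0 0 1]
T3·…·T1 = [-7/25 24/25 38/25 0; -24/25 -7/25 7/50 0; 0 0 1 0; 0 0 0 1]
T4·…·T1 = [-117/125 44/125 128/125 0; -44/125 -117/125 -283/250 0; 0 0 1 0; 0 0 0 1]
T5·…·T1 = [-351/250 66/125 192/125 0; -44/125 -117/125 -283/250 0; 0 0 3 0; 0 0 0 1]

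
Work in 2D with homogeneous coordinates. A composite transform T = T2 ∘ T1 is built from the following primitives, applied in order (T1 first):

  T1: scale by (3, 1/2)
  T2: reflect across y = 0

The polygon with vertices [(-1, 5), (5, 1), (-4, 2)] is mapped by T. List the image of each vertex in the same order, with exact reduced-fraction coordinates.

T1 scale by (3, 1/2): (-1, 5) → (-3, 5/2); (5, 1) → (15, 1/2); (-4, 2) → (-12, 1)
T2 reflect across y = 0: (-3, 5/2) → (-3, -5/2); (15, 1/2) → (15, -1/2); (-12, 1) → (-12, -1)

image vertices: (-3, -5/2), (15, -1/2), (-12, -1)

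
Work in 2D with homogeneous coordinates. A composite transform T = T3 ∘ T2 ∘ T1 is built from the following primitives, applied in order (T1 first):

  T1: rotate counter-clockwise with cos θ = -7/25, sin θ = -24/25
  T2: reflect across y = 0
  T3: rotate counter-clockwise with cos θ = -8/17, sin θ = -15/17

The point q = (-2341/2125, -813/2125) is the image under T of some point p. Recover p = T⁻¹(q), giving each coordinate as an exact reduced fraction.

T1 = [-7/25 24/25 0; -24/25 -7/25 0; 0 0 1]
T2·T1 = [-7/25 24/25 0; 24/25 7/25 0; 0 0 1]
T3·…·T1 = [416/425 -87/425 0; -87/425 -416/425 0; 0 0 1]
det M = -1; M⁻¹ = [416/425 -87/425 0; -87/425 -416/425 0; 0 0 1]
M⁻¹ · (-2341/2125, -813/2125)ᵀ = (-1, 3/5)ᵀ

p = (-1, 3/5)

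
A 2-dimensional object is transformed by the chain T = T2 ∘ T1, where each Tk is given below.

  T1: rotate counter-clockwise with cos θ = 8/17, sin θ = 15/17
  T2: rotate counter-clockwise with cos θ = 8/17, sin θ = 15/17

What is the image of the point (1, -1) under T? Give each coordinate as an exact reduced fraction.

T(p) = (79/289, 401/289)

T1 rotate counter-clockwise with cos θ = 8/17, sin θ = 15/17: (1, -1) → (23/17, 7/17)
T2 rotate counter-clockwise with cos θ = 8/17, sin θ = 15/17: (23/17, 7/17) → (79/289, 401/289)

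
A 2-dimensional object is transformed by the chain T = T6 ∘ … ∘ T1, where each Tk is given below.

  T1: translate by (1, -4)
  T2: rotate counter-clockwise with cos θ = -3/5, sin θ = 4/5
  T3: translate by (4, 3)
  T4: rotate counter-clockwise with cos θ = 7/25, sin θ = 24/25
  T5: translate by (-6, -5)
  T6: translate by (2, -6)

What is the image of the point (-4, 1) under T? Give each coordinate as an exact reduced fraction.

T(p) = (-501/125, -307/125)

T1 translate by (1, -4): (-4, 1) → (-3, -3)
T2 rotate counter-clockwise with cos θ = -3/5, sin θ = 4/5: (-3, -3) → (21/5, -3/5)
T3 translate by (4, 3): (21/5, -3/5) → (41/5, 12/5)
T4 rotate counter-clockwise with cos θ = 7/25, sin θ = 24/25: (41/5, 12/5) → (-1/125, 1068/125)
T5 translate by (-6, -5): (-1/125, 1068/125) → (-751/125, 443/125)
T6 translate by (2, -6): (-751/125, 443/125) → (-501/125, -307/125)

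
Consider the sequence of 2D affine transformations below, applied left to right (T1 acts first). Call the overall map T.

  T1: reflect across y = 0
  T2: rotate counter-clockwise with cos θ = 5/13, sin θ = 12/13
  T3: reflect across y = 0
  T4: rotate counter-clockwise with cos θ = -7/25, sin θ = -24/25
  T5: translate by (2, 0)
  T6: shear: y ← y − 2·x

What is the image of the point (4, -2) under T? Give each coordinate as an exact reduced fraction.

T1 reflect across y = 0: (4, -2) → (4, 2)
T2 rotate counter-clockwise with cos θ = 5/13, sin θ = 12/13: (4, 2) → (-4/13, 58/13)
T3 reflect across y = 0: (-4/13, 58/13) → (-4/13, -58/13)
T4 rotate counter-clockwise with cos θ = -7/25, sin θ = -24/25: (-4/13, -58/13) → (-1364/325, 502/325)
T5 translate by (2, 0): (-1364/325, 502/325) → (-714/325, 502/325)
T6 shear: y ← y − 2·x: (-714/325, 502/325) → (-714/325, 386/65)

T(p) = (-714/325, 386/65)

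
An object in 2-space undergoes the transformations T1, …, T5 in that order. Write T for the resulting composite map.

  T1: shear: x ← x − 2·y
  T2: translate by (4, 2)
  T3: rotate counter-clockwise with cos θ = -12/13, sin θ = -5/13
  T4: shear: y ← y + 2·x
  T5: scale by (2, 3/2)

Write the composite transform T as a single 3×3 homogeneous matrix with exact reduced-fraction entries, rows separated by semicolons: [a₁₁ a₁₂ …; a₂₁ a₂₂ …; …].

T = [-24/13 58/13 -76/13; -87/26 84/13 -180/13; 0 0 1]

T1 = [1 -2 0; 0 1 0; 0 0 1]
T2·T1 = [1 -2 4; 0 1 2; 0 0 1]
T3·…·T1 = [-12/13 29/13 -38/13; -5/13 -2/13 -44/13; 0 0 1]
T4·…·T1 = [-12/13 29/13 -38/13; -29/13 56/13 -120/13; 0 0 1]
T5·…·T1 = [-24/13 58/13 -76/13; -87/26 84/13 -180/13; 0 0 1]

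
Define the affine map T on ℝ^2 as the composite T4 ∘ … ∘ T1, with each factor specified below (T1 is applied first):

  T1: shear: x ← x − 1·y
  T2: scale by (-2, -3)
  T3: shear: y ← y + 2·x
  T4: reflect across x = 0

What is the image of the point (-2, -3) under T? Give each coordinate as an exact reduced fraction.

T(p) = (2, 5)

T1 shear: x ← x − 1·y: (-2, -3) → (1, -3)
T2 scale by (-2, -3): (1, -3) → (-2, 9)
T3 shear: y ← y + 2·x: (-2, 9) → (-2, 5)
T4 reflect across x = 0: (-2, 5) → (2, 5)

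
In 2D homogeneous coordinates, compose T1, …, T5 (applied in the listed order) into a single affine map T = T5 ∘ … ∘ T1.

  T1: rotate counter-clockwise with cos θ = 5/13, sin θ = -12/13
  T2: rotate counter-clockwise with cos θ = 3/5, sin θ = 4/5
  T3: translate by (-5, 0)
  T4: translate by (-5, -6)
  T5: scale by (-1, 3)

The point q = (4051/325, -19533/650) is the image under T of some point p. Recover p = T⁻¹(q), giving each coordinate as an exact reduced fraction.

T1 = [5/13 12/13 0; -12/13 5/13 0; 0 0 1]
T2·T1 = [63/65 16/65 0; -16/65 63/65 0; 0 0 1]
T3·…·T1 = [63/65 16/65 -5; -16/65 63/65 0; 0 0 1]
T4·…·T1 = [63/65 16/65 -10; -16/65 63/65 -6; 0 0 1]
T5·…·T1 = [-63/65 -16/65 10; -48/65 189/65 -18; 0 0 1]
det M = -3; M⁻¹ = [-63/65 -16/195 534/65; -16/65 21/65 538/65; 0 0 1]
M⁻¹ · (4051/325, -19533/650)ᵀ = (-7/5, -9/2)ᵀ

p = (-7/5, -9/2)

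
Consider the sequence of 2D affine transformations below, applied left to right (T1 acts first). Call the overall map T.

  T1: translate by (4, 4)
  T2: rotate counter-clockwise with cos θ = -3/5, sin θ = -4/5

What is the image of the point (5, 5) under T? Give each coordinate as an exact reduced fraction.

T1 translate by (4, 4): (5, 5) → (9, 9)
T2 rotate counter-clockwise with cos θ = -3/5, sin θ = -4/5: (9, 9) → (9/5, -63/5)

T(p) = (9/5, -63/5)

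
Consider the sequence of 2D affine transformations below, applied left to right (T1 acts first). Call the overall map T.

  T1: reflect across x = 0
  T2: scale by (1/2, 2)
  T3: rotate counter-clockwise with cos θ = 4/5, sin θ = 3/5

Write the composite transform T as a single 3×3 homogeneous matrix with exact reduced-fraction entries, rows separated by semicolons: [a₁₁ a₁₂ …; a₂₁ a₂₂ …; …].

T = [-2/5 -6/5 0; -3/10 8/5 0; 0 0 1]

T1 = [-1 0 0; 0 1 0; 0 0 1]
T2·T1 = [-1/2 0 0; 0 2 0; 0 0 1]
T3·…·T1 = [-2/5 -6/5 0; -3/10 8/5 0; 0 0 1]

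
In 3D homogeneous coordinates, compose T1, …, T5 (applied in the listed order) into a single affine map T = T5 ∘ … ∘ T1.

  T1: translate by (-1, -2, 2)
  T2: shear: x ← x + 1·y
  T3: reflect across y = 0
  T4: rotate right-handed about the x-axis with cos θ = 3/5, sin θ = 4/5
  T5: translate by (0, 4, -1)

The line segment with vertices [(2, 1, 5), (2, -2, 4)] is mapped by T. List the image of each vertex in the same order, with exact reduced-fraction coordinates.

T1 translate by (-1, -2, 2): (2, 1, 5) → (1, -1, 7); (2, -2, 4) → (1, -4, 6)
T2 shear: x ← x + 1·y: (1, -1, 7) → (0, -1, 7); (1, -4, 6) → (-3, -4, 6)
T3 reflect across y = 0: (0, -1, 7) → (0, 1, 7); (-3, -4, 6) → (-3, 4, 6)
T4 rotate right-handed about the x-axis with cos θ = 3/5, sin θ = 4/5: (0, 1, 7) → (0, -5, 5); (-3, 4, 6) → (-3, -12/5, 34/5)
T5 translate by (0, 4, -1): (0, -5, 5) → (0, -1, 4); (-3, -12/5, 34/5) → (-3, 8/5, 29/5)

image vertices: (0, -1, 4), (-3, 8/5, 29/5)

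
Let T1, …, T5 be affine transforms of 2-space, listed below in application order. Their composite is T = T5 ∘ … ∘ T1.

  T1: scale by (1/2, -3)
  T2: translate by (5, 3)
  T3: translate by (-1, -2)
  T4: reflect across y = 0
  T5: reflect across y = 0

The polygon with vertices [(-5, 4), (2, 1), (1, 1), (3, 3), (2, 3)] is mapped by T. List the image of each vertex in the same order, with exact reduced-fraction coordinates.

T1 scale by (1/2, -3): (-5, 4) → (-5/2, -12); (2, 1) → (1, -3); (1, 1) → (1/2, -3); (3, 3) → (3/2, -9); (2, 3) → (1, -9)
T2 translate by (5, 3): (-5/2, -12) → (5/2, -9); (1, -3) → (6, 0); (1/2, -3) → (11/2, 0); (3/2, -9) → (13/2, -6); (1, -9) → (6, -6)
T3 translate by (-1, -2): (5/2, -9) → (3/2, -11); (6, 0) → (5, -2); (11/2, 0) → (9/2, -2); (13/2, -6) → (11/2, -8); (6, -6) → (5, -8)
T4 reflect across y = 0: (3/2, -11) → (3/2, 11); (5, -2) → (5, 2); (9/2, -2) → (9/2, 2); (11/2, -8) → (11/2, 8); (5, -8) → (5, 8)
T5 reflect across y = 0: (3/2, 11) → (3/2, -11); (5, 2) → (5, -2); (9/2, 2) → (9/2, -2); (11/2, 8) → (11/2, -8); (5, 8) → (5, -8)

image vertices: (3/2, -11), (5, -2), (9/2, -2), (11/2, -8), (5, -8)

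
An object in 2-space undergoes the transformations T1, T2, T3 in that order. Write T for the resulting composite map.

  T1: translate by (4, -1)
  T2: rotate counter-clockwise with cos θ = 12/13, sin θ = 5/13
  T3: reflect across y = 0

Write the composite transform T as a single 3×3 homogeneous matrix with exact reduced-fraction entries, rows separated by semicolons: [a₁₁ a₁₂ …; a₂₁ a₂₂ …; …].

T1 = [1 0 4; 0 1 -1; 0 0 1]
T2·T1 = [12/13 -5/13 53/13; 5/13 12/13 8/13; 0 0 1]
T3·…·T1 = [12/13 -5/13 53/13; -5/13 -12/13 -8/13; 0 0 1]

T = [12/13 -5/13 53/13; -5/13 -12/13 -8/13; 0 0 1]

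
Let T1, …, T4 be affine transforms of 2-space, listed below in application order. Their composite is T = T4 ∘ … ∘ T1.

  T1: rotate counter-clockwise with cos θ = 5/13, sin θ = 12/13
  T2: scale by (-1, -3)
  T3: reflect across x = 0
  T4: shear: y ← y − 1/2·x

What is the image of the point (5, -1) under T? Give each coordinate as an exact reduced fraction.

T(p) = (37/13, -367/26)

T1 rotate counter-clockwise with cos θ = 5/13, sin θ = 12/13: (5, -1) → (37/13, 55/13)
T2 scale by (-1, -3): (37/13, 55/13) → (-37/13, -165/13)
T3 reflect across x = 0: (-37/13, -165/13) → (37/13, -165/13)
T4 shear: y ← y − 1/2·x: (37/13, -165/13) → (37/13, -367/26)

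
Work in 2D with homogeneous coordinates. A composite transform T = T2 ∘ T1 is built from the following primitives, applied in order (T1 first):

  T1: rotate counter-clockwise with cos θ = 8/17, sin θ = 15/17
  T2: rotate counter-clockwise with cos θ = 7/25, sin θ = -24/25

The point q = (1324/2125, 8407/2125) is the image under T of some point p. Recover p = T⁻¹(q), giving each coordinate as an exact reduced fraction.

p = (-1/5, 4)

T1 = [8/17 -15/17 0; 15/17 8/17 0; 0 0 1]
T2·T1 = [416/425 87/425 0; -87/425 416/425 0; 0 0 1]
det M = 1; M⁻¹ = [416/425 -87/425 0; 87/425 416/425 0; 0 0 1]
M⁻¹ · (1324/2125, 8407/2125)ᵀ = (-1/5, 4)ᵀ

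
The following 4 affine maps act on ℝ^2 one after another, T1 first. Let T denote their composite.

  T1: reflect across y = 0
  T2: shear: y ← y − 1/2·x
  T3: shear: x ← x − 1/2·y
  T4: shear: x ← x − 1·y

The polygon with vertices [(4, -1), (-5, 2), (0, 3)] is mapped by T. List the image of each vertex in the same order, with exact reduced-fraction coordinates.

image vertices: (11/2, -1), (-23/4, 1/2), (9/2, -3)

T1 reflect across y = 0: (4, -1) → (4, 1); (-5, 2) → (-5, -2); (0, 3) → (0, -3)
T2 shear: y ← y − 1/2·x: (4, 1) → (4, -1); (-5, -2) → (-5, 1/2); (0, -3) → (0, -3)
T3 shear: x ← x − 1/2·y: (4, -1) → (9/2, -1); (-5, 1/2) → (-21/4, 1/2); (0, -3) → (3/2, -3)
T4 shear: x ← x − 1·y: (9/2, -1) → (11/2, -1); (-21/4, 1/2) → (-23/4, 1/2); (3/2, -3) → (9/2, -3)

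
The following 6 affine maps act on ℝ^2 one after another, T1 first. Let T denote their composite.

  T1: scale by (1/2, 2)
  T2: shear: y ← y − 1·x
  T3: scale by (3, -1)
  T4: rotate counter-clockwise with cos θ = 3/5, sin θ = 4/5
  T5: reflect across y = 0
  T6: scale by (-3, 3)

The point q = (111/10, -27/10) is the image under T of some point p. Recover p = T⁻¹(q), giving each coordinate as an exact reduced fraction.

p = (-1, -2)

T1 = [1/2 0 0; 0 2 0; 0 0 1]
T2·T1 = [1/2 0 0; -1/2 2 0; 0 0 1]
T3·…·T1 = [3/2 0 0; 1/2 -2 0; 0 0 1]
T4·…·T1 = [1/2 8/5 0; 3/2 -6/5 0; 0 0 1]
T5·…·T1 = [1/2 8/5 0; -3/2 6/5 0; 0 0 1]
T6·…·T1 = [-3/2 -24/5 0; -9/2 18/5 0; 0 0 1]
det M = -27; M⁻¹ = [-2/15 -8/45 0; -1/6 1/18 0; 0 0 1]
M⁻¹ · (111/10, -27/10)ᵀ = (-1, -2)ᵀ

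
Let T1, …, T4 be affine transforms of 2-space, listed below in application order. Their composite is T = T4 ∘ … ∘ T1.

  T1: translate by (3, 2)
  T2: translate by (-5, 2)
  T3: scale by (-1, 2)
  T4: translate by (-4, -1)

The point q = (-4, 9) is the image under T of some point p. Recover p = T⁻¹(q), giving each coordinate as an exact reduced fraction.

T1 = [1 0 3; 0 1 2; 0 0 1]
T2·T1 = [1 0 -2; 0 1 4; 0 0 1]
T3·…·T1 = [-1 0 2; 0 2 8; 0 0 1]
T4·…·T1 = [-1 0 -2; 0 2 7; 0 0 1]
det M = -2; M⁻¹ = [-1 0 -2; 0 1/2 -7/2; 0 0 1]
M⁻¹ · (-4, 9)ᵀ = (2, 1)ᵀ

p = (2, 1)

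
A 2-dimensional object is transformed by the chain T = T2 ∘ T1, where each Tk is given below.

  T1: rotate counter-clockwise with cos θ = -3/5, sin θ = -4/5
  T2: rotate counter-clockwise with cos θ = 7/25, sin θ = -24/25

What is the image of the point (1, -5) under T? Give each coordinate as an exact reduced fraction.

T1 rotate counter-clockwise with cos θ = -3/5, sin θ = -4/5: (1, -5) → (-23/5, 11/5)
T2 rotate counter-clockwise with cos θ = 7/25, sin θ = -24/25: (-23/5, 11/5) → (103/125, 629/125)

T(p) = (103/125, 629/125)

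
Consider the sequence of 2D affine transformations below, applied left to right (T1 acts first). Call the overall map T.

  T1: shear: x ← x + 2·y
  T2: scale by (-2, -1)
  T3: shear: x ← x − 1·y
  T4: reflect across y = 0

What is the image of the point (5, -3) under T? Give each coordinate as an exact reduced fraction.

T(p) = (-1, -3)

T1 shear: x ← x + 2·y: (5, -3) → (-1, -3)
T2 scale by (-2, -1): (-1, -3) → (2, 3)
T3 shear: x ← x − 1·y: (2, 3) → (-1, 3)
T4 reflect across y = 0: (-1, 3) → (-1, -3)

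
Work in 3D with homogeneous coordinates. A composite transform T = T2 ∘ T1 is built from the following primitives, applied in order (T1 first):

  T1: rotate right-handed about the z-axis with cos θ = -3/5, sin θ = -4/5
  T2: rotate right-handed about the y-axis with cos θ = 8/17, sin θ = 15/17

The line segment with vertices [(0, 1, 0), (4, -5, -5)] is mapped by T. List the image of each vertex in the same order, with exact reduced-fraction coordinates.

image vertices: (32/85, -3/5, -12/17), (-631/85, -1/5, 56/17)

T1 rotate right-handed about the z-axis with cos θ = -3/5, sin θ = -4/5: (0, 1, 0) → (4/5, -3/5, 0); (4, -5, -5) → (-32/5, -1/5, -5)
T2 rotate right-handed about the y-axis with cos θ = 8/17, sin θ = 15/17: (4/5, -3/5, 0) → (32/85, -3/5, -12/17); (-32/5, -1/5, -5) → (-631/85, -1/5, 56/17)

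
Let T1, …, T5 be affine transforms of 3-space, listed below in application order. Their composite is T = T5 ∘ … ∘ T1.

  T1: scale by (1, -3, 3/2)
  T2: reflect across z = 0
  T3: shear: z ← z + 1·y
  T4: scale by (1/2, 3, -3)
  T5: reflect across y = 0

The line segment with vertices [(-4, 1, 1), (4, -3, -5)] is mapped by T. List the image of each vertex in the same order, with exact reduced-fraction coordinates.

image vertices: (-2, 9, 27/2), (2, -27, -99/2)

T1 scale by (1, -3, 3/2): (-4, 1, 1) → (-4, -3, 3/2); (4, -3, -5) → (4, 9, -15/2)
T2 reflect across z = 0: (-4, -3, 3/2) → (-4, -3, -3/2); (4, 9, -15/2) → (4, 9, 15/2)
T3 shear: z ← z + 1·y: (-4, -3, -3/2) → (-4, -3, -9/2); (4, 9, 15/2) → (4, 9, 33/2)
T4 scale by (1/2, 3, -3): (-4, -3, -9/2) → (-2, -9, 27/2); (4, 9, 33/2) → (2, 27, -99/2)
T5 reflect across y = 0: (-2, -9, 27/2) → (-2, 9, 27/2); (2, 27, -99/2) → (2, -27, -99/2)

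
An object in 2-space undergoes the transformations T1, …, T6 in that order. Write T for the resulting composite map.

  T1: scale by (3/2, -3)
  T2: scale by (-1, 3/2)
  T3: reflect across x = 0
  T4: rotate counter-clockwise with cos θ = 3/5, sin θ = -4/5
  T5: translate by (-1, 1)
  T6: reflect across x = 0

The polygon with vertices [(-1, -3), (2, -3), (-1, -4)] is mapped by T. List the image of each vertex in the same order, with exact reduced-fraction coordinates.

image vertices: (-89/10, 103/10), (-58/5, 67/10), (-25/2, 13)

T1 scale by (3/2, -3): (-1, -3) → (-3/2, 9); (2, -3) → (3, 9); (-1, -4) → (-3/2, 12)
T2 scale by (-1, 3/2): (-3/2, 9) → (3/2, 27/2); (3, 9) → (-3, 27/2); (-3/2, 12) → (3/2, 18)
T3 reflect across x = 0: (3/2, 27/2) → (-3/2, 27/2); (-3, 27/2) → (3, 27/2); (3/2, 18) → (-3/2, 18)
T4 rotate counter-clockwise with cos θ = 3/5, sin θ = -4/5: (-3/2, 27/2) → (99/10, 93/10); (3, 27/2) → (63/5, 57/10); (-3/2, 18) → (27/2, 12)
T5 translate by (-1, 1): (99/10, 93/10) → (89/10, 103/10); (63/5, 57/10) → (58/5, 67/10); (27/2, 12) → (25/2, 13)
T6 reflect across x = 0: (89/10, 103/10) → (-89/10, 103/10); (58/5, 67/10) → (-58/5, 67/10); (25/2, 13) → (-25/2, 13)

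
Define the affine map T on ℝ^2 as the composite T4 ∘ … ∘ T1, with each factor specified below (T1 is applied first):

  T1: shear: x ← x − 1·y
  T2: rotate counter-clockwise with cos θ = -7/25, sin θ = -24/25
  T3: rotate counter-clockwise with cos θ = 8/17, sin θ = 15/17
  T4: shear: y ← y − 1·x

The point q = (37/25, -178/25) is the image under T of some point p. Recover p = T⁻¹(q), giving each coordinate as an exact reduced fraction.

T1 = [1 -1 0; 0 1 0; 0 0 1]
T2·T1 = [-7/25 31/25 0; -24/25 17/25 0; 0 0 1]
T3·…·T1 = [304/425 -7/425 0; -297/425 601/425 0; 0 0 1]
T4·…·T1 = [304/425 -7/425 0; -601/425 608/425 0; 0 0 1]
det M = 1; M⁻¹ = [608/425 7/425 0; 601/425 304/425 0; 0 0 1]
M⁻¹ · (37/25, -178/25)ᵀ = (2, -3)ᵀ

p = (2, -3)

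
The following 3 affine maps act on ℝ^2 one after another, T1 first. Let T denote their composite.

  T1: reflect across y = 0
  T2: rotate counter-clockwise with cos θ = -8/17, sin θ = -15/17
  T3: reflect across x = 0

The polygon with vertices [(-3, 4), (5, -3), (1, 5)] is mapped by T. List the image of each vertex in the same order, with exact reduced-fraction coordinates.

T1 reflect across y = 0: (-3, 4) → (-3, -4); (5, -3) → (5, 3); (1, 5) → (1, -5)
T2 rotate counter-clockwise with cos θ = -8/17, sin θ = -15/17: (-3, -4) → (-36/17, 77/17); (5, 3) → (5/17, -99/17); (1, -5) → (-83/17, 25/17)
T3 reflect across x = 0: (-36/17, 77/17) → (36/17, 77/17); (5/17, -99/17) → (-5/17, -99/17); (-83/17, 25/17) → (83/17, 25/17)

image vertices: (36/17, 77/17), (-5/17, -99/17), (83/17, 25/17)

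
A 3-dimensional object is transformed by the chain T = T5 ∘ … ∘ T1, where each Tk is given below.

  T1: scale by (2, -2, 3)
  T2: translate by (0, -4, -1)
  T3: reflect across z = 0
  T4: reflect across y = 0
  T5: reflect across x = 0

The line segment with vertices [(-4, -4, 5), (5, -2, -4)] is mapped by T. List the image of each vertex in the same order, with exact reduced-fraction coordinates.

T1 scale by (2, -2, 3): (-4, -4, 5) → (-8, 8, 15); (5, -2, -4) → (10, 4, -12)
T2 translate by (0, -4, -1): (-8, 8, 15) → (-8, 4, 14); (10, 4, -12) → (10, 0, -13)
T3 reflect across z = 0: (-8, 4, 14) → (-8, 4, -14); (10, 0, -13) → (10, 0, 13)
T4 reflect across y = 0: (-8, 4, -14) → (-8, -4, -14); (10, 0, 13) → (10, 0, 13)
T5 reflect across x = 0: (-8, -4, -14) → (8, -4, -14); (10, 0, 13) → (-10, 0, 13)

image vertices: (8, -4, -14), (-10, 0, 13)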